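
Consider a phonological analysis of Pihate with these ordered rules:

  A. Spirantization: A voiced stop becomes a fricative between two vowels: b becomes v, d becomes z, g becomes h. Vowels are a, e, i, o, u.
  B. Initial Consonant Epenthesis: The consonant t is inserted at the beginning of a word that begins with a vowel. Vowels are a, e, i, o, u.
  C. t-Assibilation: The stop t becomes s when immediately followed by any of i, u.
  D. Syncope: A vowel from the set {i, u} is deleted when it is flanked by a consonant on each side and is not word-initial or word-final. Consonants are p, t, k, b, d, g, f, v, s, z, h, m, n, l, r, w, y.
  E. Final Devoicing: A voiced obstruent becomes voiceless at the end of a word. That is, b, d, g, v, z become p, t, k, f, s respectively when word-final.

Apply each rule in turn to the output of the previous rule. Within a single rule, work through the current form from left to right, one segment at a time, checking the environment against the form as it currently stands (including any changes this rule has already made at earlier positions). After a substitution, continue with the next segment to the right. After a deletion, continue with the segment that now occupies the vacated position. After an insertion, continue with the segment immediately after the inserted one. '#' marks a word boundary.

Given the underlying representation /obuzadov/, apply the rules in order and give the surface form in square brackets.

A Spirantization: [obuzadov] → [ovuzazov]
B Initial Consonant Epenthesis: [ovuzazov] → [tovuzazov]
C t-Assibilation: no change — [tovuzazov]
D Syncope: [tovuzazov] → [tovzazov]
E Final Devoicing: [tovzazov] → [tovzazof]

[tovzazof]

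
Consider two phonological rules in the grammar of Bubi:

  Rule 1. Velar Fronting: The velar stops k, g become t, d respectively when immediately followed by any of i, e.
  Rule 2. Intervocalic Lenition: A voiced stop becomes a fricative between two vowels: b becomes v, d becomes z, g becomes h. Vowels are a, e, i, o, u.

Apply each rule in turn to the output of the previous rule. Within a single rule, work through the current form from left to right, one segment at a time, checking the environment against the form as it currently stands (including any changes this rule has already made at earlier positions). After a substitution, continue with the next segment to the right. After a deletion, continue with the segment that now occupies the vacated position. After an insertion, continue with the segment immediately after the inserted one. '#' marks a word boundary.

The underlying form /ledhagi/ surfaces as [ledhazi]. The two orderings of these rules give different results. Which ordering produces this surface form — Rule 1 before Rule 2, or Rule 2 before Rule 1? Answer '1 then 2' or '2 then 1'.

1 then 2

Order 1 then 2:
  1 Velar Fronting: [ledhagi] → [ledhadi]
  2 Intervocalic Lenition: [ledhadi] → [ledhazi]
  result: [ledhazi]
Order 2 then 1:
  2 Intervocalic Lenition: [ledhagi] → [ledhahi]
  1 Velar Fronting: no change — [ledhahi]
  result: [ledhahi]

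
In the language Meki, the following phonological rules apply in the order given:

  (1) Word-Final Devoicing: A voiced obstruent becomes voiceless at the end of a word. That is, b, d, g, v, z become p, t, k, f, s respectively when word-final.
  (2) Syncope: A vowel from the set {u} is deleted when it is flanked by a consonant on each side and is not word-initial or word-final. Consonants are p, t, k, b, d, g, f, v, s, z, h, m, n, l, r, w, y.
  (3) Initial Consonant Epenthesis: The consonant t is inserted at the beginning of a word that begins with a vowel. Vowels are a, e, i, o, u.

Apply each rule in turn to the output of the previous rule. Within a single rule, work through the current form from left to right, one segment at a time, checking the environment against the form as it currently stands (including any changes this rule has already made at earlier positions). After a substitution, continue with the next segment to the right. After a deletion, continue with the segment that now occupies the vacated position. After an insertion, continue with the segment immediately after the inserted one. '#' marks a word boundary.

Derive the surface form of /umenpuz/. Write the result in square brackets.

(1) Word-Final Devoicing: [umenpuz] → [umenpus]
(2) Syncope: [umenpus] → [umenps]
(3) Initial Consonant Epenthesis: [umenps] → [tumenps]

[tumenps]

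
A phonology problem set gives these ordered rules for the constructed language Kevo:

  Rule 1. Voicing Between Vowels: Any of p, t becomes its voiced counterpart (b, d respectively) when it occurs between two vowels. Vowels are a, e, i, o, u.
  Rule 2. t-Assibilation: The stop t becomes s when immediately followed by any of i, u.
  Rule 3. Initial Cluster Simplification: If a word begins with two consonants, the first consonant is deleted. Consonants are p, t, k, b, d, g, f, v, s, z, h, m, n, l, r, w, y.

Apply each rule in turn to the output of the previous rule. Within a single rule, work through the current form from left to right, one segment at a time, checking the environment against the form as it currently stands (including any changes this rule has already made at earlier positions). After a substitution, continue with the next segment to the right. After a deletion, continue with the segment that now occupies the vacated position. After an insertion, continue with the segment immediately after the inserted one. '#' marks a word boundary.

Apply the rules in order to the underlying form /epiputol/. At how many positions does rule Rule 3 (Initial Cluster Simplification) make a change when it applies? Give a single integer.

Rule 1 Voicing Between Vowels: [epiputol] → [ebibudol]
Rule 2 t-Assibilation: no change — [ebibudol]
Rule 3 Initial Cluster Simplification: no change — [ebibudol]
Rule Rule 3 changed 0 position(s).

0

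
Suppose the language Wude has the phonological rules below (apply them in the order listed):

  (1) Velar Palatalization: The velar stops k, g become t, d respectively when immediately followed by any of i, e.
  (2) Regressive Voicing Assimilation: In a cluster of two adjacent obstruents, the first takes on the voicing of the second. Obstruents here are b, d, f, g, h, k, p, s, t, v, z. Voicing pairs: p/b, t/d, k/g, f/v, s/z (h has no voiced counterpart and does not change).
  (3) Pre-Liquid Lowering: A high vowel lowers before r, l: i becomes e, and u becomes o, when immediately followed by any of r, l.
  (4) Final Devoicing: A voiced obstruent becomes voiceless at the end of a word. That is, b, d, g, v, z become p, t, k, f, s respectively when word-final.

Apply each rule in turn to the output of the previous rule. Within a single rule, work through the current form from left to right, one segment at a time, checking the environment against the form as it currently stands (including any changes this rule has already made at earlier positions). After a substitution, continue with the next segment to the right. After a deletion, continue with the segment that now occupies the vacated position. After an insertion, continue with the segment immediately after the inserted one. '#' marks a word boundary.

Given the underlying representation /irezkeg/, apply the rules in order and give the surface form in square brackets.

[erestek]

(1) Velar Palatalization: [irezkeg] → [irezteg]
(2) Regressive Voicing Assimilation: [irezteg] → [iresteg]
(3) Pre-Liquid Lowering: [iresteg] → [eresteg]
(4) Final Devoicing: [eresteg] → [erestek]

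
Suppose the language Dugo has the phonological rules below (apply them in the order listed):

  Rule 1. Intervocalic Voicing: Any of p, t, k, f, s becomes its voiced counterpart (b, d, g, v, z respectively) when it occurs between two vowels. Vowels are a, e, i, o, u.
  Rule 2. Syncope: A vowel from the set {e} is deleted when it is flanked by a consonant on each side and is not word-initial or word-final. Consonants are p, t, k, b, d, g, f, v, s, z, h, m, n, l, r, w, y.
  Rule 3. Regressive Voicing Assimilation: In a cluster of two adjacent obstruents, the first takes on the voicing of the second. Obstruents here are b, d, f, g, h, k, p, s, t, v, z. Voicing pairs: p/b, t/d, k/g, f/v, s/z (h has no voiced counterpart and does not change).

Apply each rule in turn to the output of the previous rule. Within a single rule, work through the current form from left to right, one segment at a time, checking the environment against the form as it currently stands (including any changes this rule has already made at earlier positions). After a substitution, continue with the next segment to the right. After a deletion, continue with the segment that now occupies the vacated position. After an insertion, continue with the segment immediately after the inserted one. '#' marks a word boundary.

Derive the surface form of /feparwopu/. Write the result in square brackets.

[vbarwobu]

Rule 1 Intervocalic Voicing: [feparwopu] → [febarwobu]
Rule 2 Syncope: [febarwobu] → [fbarwobu]
Rule 3 Regressive Voicing Assimilation: [fbarwobu] → [vbarwobu]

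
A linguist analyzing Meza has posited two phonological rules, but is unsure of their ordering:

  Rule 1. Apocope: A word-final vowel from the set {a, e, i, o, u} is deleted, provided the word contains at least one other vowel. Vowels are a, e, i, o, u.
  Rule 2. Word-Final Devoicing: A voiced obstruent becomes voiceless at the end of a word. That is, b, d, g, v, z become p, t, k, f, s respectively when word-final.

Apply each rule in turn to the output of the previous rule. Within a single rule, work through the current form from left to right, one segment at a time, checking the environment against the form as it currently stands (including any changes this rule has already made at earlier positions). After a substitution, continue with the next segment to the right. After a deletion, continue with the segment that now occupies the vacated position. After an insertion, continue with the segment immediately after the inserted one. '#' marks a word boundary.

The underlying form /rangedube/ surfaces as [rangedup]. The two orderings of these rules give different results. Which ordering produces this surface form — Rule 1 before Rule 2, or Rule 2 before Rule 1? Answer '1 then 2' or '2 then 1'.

Order 1 then 2:
  1 Apocope: [rangedube] → [rangedub]
  2 Word-Final Devoicing: [rangedub] → [rangedup]
  result: [rangedup]
Order 2 then 1:
  2 Word-Final Devoicing: no change — [rangedube]
  1 Apocope: [rangedube] → [rangedub]
  result: [rangedub]

1 then 2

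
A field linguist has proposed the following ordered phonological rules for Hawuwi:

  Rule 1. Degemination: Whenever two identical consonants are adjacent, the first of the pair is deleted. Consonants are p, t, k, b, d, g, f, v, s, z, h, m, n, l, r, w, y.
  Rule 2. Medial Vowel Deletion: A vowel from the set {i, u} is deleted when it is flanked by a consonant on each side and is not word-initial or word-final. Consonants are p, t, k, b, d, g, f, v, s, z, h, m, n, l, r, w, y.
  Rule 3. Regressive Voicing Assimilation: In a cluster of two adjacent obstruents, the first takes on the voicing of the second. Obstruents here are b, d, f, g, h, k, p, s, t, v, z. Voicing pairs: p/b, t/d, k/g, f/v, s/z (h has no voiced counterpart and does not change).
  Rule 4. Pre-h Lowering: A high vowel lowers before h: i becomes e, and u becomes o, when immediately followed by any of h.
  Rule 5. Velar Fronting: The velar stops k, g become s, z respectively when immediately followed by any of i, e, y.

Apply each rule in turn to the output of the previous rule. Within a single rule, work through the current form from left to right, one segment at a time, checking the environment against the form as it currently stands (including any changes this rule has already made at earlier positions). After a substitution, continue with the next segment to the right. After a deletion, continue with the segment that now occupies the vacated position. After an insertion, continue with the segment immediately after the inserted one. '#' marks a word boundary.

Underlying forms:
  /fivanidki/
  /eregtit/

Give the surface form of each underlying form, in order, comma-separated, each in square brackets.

/fivanidki/:
  Rule 1 Degemination: no change — [fivanidki]
  Rule 2 Medial Vowel Deletion: [fivanidki] → [fvandki]
  Rule 3 Regressive Voicing Assimilation: [fvandki] → [vvantki]
  Rule 4 Pre-h Lowering: no change — [vvantki]
  Rule 5 Velar Fronting: [vvantki] → [vvantsi]
/eregtit/:
  Rule 1 Degemination: no change — [eregtit]
  Rule 2 Medial Vowel Deletion: [eregtit] → [eregtt]
  Rule 3 Regressive Voicing Assimilation: [eregtt] → [erektt]
  Rule 4 Pre-h Lowering: no change — [erektt]
  Rule 5 Velar Fronting: no change — [erektt]

[vvantsi], [erektt]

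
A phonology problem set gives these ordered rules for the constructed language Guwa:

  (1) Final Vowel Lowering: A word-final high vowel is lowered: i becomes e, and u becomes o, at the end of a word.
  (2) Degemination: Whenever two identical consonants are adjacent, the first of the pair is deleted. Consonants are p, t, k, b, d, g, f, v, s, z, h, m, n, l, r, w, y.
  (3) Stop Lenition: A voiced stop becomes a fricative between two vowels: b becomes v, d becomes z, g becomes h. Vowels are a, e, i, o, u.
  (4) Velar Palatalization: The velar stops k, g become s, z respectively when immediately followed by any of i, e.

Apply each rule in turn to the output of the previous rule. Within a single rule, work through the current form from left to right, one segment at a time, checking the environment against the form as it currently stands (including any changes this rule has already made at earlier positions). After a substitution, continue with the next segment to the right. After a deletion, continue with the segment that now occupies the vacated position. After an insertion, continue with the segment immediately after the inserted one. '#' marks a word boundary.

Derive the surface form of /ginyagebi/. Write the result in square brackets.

(1) Final Vowel Lowering: [ginyagebi] → [ginyagebe]
(2) Degemination: no change — [ginyagebe]
(3) Stop Lenition: [ginyagebe] → [ginyaheve]
(4) Velar Palatalization: [ginyaheve] → [zinyaheve]

[zinyaheve]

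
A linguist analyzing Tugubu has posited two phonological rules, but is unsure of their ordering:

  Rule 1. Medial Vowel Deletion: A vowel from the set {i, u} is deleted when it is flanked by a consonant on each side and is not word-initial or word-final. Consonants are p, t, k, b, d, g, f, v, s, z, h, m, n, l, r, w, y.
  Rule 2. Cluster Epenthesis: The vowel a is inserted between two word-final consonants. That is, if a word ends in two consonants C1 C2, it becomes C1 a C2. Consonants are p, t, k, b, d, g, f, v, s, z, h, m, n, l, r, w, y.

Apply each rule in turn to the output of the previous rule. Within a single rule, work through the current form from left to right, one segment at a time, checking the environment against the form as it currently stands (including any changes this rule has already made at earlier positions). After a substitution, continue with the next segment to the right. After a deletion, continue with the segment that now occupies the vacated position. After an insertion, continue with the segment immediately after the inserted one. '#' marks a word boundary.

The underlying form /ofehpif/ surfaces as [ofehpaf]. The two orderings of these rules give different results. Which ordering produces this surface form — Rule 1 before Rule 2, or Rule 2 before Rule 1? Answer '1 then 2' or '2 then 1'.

1 then 2

Order 1 then 2:
  1 Medial Vowel Deletion: [ofehpif] → [ofehpf]
  2 Cluster Epenthesis: [ofehpf] → [ofehpaf]
  result: [ofehpaf]
Order 2 then 1:
  2 Cluster Epenthesis: no change — [ofehpif]
  1 Medial Vowel Deletion: [ofehpif] → [ofehpf]
  result: [ofehpf]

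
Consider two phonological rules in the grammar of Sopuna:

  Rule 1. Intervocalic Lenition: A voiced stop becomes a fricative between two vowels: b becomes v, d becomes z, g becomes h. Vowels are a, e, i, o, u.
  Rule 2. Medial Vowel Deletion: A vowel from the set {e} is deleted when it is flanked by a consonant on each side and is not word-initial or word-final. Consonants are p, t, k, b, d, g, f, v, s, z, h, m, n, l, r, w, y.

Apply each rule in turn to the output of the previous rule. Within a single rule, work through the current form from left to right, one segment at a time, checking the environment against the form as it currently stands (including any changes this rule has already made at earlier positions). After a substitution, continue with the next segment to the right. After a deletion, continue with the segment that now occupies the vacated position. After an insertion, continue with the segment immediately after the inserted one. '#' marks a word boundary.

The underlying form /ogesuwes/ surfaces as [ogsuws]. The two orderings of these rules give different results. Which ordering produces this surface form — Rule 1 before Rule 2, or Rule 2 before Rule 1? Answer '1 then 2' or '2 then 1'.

Order 1 then 2:
  1 Intervocalic Lenition: [ogesuwes] → [ohesuwes]
  2 Medial Vowel Deletion: [ohesuwes] → [ohsuws]
  result: [ohsuws]
Order 2 then 1:
  2 Medial Vowel Deletion: [ogesuwes] → [ogsuws]
  1 Intervocalic Lenition: no change — [ogsuws]
  result: [ogsuws]

2 then 1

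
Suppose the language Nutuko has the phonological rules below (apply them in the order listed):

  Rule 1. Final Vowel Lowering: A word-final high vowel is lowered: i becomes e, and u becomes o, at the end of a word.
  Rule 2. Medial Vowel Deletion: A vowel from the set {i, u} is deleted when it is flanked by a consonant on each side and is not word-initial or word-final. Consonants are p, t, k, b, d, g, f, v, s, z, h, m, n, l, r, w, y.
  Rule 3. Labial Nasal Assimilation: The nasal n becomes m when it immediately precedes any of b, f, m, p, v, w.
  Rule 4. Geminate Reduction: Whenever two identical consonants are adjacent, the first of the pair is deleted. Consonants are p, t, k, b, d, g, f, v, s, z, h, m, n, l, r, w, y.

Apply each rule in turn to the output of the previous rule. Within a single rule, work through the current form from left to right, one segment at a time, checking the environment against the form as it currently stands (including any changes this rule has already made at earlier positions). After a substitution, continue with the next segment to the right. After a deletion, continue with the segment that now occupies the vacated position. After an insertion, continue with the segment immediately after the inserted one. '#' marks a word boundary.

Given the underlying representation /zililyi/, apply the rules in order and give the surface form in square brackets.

[zlye]

Rule 1 Final Vowel Lowering: [zililyi] → [zililye]
Rule 2 Medial Vowel Deletion: [zililye] → [zllye]
Rule 3 Labial Nasal Assimilation: no change — [zllye]
Rule 4 Geminate Reduction: [zllye] → [zlye]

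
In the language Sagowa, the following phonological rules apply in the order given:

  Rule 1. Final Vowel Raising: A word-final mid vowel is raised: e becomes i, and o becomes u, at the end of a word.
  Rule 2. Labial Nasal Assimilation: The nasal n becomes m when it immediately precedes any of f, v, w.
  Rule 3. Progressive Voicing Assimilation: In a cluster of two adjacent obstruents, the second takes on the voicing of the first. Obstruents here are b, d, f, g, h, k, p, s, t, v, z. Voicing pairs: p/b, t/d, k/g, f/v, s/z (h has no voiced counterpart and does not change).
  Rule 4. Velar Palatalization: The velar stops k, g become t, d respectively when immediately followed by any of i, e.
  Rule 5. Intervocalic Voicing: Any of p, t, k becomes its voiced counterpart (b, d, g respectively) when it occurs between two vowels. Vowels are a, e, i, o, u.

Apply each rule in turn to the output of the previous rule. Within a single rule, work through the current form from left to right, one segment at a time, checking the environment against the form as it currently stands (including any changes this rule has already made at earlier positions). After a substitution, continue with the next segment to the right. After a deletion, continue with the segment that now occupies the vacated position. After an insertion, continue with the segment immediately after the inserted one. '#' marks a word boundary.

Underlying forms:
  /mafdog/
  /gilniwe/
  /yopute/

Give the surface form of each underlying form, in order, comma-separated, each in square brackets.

[maftog], [dilniwi], [yobudi]

/mafdog/:
  Rule 1 Final Vowel Raising: no change — [mafdog]
  Rule 2 Labial Nasal Assimilation: no change — [mafdog]
  Rule 3 Progressive Voicing Assimilation: [mafdog] → [maftog]
  Rule 4 Velar Palatalization: no change — [maftog]
  Rule 5 Intervocalic Voicing: no change — [maftog]
/gilniwe/:
  Rule 1 Final Vowel Raising: [gilniwe] → [gilniwi]
  Rule 2 Labial Nasal Assimilation: no change — [gilniwi]
  Rule 3 Progressive Voicing Assimilation: no change — [gilniwi]
  Rule 4 Velar Palatalization: [gilniwi] → [dilniwi]
  Rule 5 Intervocalic Voicing: no change — [dilniwi]
/yopute/:
  Rule 1 Final Vowel Raising: [yopute] → [yoputi]
  Rule 2 Labial Nasal Assimilation: no change — [yoputi]
  Rule 3 Progressive Voicing Assimilation: no change — [yoputi]
  Rule 4 Velar Palatalization: no change — [yoputi]
  Rule 5 Intervocalic Voicing: [yoputi] → [yobudi]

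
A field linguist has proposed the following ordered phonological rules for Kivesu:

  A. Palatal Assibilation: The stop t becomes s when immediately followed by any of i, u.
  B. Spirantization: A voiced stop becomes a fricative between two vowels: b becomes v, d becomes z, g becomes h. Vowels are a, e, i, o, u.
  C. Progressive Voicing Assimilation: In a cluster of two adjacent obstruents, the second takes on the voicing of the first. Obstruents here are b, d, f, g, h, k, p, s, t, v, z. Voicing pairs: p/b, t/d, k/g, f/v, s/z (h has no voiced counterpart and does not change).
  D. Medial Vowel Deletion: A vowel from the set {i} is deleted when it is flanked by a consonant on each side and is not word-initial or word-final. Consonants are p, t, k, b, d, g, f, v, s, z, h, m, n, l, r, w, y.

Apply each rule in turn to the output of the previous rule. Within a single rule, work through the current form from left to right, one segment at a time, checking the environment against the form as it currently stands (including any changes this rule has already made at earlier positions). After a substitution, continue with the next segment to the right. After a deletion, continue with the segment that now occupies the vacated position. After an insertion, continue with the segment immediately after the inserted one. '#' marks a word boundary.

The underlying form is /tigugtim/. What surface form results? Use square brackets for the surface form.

[shugzm]

A Palatal Assibilation: [tigugtim] → [sigugsim]
B Spirantization: [sigugsim] → [sihugsim]
C Progressive Voicing Assimilation: [sihugsim] → [sihugzim]
D Medial Vowel Deletion: [sihugzim] → [shugzm]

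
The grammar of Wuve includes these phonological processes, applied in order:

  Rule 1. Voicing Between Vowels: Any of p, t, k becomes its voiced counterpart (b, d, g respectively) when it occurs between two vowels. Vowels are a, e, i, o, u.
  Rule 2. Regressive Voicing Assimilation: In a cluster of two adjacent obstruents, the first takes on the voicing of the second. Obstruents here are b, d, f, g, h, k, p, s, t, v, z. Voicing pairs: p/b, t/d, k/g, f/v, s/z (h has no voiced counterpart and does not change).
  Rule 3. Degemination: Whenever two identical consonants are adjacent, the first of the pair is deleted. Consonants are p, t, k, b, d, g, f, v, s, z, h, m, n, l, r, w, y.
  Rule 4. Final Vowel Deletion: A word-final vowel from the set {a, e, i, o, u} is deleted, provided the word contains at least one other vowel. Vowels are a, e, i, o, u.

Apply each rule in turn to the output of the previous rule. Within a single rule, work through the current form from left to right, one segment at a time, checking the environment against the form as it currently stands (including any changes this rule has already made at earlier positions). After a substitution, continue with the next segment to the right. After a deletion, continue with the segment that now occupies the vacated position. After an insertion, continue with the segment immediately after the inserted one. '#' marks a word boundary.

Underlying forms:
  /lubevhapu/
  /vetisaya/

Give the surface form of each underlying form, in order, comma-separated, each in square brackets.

[lubefhab], [vedisay]

/lubevhapu/:
  Rule 1 Voicing Between Vowels: [lubevhapu] → [lubevhabu]
  Rule 2 Regressive Voicing Assimilation: [lubevhabu] → [lubefhabu]
  Rule 3 Degemination: no change — [lubefhabu]
  Rule 4 Final Vowel Deletion: [lubefhabu] → [lubefhab]
/vetisaya/:
  Rule 1 Voicing Between Vowels: [vetisaya] → [vedisaya]
  Rule 2 Regressive Voicing Assimilation: no change — [vedisaya]
  Rule 3 Degemination: no change — [vedisaya]
  Rule 4 Final Vowel Deletion: [vedisaya] → [vedisay]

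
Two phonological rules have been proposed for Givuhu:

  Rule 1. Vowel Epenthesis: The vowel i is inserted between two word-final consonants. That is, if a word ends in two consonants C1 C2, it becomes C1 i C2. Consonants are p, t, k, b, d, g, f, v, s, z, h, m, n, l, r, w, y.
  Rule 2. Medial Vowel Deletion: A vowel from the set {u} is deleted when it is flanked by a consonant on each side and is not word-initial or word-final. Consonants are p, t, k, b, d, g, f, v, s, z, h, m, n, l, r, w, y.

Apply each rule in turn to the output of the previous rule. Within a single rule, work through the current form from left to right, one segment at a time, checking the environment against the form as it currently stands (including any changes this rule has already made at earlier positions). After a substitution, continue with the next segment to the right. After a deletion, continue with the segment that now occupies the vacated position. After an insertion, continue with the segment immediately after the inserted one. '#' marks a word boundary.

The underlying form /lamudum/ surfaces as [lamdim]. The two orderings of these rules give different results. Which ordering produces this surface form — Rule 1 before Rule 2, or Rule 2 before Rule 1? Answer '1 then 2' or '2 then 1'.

2 then 1

Order 1 then 2:
  1 Vowel Epenthesis: no change — [lamudum]
  2 Medial Vowel Deletion: [lamudum] → [lamdm]
  result: [lamdm]
Order 2 then 1:
  2 Medial Vowel Deletion: [lamudum] → [lamdm]
  1 Vowel Epenthesis: [lamdm] → [lamdim]
  result: [lamdim]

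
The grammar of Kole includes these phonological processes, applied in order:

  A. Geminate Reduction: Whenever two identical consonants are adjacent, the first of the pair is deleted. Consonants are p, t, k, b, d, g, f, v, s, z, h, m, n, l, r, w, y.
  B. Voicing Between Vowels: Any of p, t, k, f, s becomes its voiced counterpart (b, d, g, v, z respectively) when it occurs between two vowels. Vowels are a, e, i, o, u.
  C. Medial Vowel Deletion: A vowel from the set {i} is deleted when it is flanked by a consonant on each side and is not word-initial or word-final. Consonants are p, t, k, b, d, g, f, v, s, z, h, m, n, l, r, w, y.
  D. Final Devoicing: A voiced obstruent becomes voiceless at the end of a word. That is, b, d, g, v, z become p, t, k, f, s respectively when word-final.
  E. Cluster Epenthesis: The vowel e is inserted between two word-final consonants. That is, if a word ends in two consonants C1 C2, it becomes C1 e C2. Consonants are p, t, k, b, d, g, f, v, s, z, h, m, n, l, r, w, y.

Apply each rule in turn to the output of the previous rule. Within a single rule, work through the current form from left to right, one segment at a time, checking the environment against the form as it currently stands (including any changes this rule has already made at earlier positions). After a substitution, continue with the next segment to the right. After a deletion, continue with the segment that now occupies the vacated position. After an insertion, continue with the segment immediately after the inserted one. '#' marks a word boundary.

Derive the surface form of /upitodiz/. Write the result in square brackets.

[ubdodes]

A Geminate Reduction: no change — [upitodiz]
B Voicing Between Vowels: [upitodiz] → [ubidodiz]
C Medial Vowel Deletion: [ubidodiz] → [ubdodz]
D Final Devoicing: [ubdodz] → [ubdods]
E Cluster Epenthesis: [ubdods] → [ubdodes]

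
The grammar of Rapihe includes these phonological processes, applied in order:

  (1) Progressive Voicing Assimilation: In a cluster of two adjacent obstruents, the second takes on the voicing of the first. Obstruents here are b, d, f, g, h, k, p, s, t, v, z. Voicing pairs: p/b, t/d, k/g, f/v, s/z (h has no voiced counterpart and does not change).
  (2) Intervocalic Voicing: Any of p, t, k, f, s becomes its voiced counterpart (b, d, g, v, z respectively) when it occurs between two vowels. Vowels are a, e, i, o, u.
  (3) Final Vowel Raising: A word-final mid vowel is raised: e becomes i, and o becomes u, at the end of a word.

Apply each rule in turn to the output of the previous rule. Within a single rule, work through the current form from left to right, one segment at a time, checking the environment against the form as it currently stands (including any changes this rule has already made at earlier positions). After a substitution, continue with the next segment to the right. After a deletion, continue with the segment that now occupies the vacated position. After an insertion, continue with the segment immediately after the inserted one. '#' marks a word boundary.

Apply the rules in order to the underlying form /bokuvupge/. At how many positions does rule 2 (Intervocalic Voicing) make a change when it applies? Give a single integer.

(1) Progressive Voicing Assimilation: [bokuvupge] → [bokuvupke]
(2) Intervocalic Voicing: [bokuvupke] → [boguvupke]
(3) Final Vowel Raising: [boguvupke] → [boguvupki]
Rule 2 changed 1 position(s).

1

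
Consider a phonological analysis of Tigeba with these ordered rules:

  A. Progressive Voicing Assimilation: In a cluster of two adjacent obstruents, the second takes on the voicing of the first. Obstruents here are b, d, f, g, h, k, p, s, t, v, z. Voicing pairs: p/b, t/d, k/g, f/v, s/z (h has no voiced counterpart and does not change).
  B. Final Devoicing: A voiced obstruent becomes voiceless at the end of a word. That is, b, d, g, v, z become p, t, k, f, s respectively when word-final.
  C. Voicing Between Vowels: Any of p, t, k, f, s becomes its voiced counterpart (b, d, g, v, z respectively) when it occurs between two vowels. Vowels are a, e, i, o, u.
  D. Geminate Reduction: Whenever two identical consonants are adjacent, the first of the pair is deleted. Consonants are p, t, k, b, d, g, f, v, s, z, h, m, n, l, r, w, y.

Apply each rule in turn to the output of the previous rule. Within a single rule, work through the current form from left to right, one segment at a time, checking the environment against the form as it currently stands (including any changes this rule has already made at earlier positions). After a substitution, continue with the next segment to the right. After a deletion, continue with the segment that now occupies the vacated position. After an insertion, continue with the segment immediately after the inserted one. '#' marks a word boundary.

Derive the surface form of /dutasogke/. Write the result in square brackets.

A Progressive Voicing Assimilation: [dutasogke] → [dutasogge]
B Final Devoicing: no change — [dutasogge]
C Voicing Between Vowels: [dutasogge] → [dudazogge]
D Geminate Reduction: [dudazogge] → [dudazoge]

[dudazoge]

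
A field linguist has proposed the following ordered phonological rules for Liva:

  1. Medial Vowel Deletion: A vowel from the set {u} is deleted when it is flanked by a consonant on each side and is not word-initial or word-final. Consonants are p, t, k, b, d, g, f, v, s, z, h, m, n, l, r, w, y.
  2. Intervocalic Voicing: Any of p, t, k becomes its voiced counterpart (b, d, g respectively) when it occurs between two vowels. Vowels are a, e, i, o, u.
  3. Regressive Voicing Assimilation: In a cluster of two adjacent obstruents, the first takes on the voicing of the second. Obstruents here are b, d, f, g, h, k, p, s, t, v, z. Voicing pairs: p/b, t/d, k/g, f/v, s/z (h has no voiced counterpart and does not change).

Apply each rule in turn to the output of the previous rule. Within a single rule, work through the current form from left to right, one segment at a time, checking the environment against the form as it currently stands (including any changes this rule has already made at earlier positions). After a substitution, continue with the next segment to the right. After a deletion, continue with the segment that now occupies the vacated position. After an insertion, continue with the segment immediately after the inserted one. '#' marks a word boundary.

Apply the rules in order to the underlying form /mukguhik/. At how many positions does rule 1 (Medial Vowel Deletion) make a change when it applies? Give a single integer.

1 Medial Vowel Deletion: [mukguhik] → [mkghik]
2 Intervocalic Voicing: no change — [mkghik]
3 Regressive Voicing Assimilation: [mkghik] → [mgkhik]
Rule 1 changed 2 position(s).

2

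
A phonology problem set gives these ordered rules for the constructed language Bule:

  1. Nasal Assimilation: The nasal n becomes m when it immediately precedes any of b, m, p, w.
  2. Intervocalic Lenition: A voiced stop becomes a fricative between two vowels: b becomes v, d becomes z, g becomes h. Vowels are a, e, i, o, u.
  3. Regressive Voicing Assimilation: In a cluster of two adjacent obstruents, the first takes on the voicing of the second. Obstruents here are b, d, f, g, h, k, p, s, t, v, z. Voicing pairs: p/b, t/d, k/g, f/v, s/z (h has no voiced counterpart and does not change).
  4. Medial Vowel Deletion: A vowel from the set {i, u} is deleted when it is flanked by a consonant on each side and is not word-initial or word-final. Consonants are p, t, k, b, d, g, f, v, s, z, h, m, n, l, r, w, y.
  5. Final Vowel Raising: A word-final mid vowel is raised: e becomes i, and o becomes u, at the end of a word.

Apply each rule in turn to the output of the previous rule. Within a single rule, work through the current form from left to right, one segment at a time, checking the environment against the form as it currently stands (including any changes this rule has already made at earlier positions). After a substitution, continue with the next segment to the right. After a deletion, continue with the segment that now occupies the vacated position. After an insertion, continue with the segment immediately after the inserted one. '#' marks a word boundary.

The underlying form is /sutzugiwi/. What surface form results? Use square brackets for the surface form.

1 Nasal Assimilation: no change — [sutzugiwi]
2 Intervocalic Lenition: [sutzugiwi] → [sutzuhiwi]
3 Regressive Voicing Assimilation: [sutzuhiwi] → [sudzuhiwi]
4 Medial Vowel Deletion: [sudzuhiwi] → [sdzhwi]
5 Final Vowel Raising: no change — [sdzhwi]

[sdzhwi]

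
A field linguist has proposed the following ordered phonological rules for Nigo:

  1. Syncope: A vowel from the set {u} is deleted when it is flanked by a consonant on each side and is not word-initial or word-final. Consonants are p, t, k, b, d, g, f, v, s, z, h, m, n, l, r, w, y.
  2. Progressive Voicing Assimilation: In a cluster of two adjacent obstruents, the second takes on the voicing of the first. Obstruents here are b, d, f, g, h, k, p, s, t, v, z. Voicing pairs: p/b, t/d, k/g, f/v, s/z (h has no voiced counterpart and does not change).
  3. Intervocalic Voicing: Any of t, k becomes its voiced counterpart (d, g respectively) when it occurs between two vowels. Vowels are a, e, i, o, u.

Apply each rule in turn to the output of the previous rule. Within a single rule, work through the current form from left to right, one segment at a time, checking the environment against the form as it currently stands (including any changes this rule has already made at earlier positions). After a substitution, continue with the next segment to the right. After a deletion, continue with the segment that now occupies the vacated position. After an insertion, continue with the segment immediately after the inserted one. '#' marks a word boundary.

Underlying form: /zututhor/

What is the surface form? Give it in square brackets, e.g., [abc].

[zddhor]

1 Syncope: [zututhor] → [ztthor]
2 Progressive Voicing Assimilation: [ztthor] → [zddhor]
3 Intervocalic Voicing: no change — [zddhor]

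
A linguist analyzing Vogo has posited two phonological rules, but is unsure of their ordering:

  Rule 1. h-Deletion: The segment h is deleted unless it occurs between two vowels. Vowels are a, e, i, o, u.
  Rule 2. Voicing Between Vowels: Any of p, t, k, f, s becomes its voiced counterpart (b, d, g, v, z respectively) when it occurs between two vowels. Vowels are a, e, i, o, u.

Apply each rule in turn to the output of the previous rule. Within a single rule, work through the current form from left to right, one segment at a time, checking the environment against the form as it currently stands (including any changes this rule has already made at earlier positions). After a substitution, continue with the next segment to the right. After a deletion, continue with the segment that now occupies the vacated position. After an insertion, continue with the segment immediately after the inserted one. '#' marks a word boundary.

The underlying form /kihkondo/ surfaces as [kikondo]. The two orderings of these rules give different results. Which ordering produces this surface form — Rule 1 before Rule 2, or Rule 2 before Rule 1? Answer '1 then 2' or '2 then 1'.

2 then 1

Order 1 then 2:
  1 h-Deletion: [kihkondo] → [kikondo]
  2 Voicing Between Vowels: [kikondo] → [kigondo]
  result: [kigondo]
Order 2 then 1:
  2 Voicing Between Vowels: no change — [kihkondo]
  1 h-Deletion: [kihkondo] → [kikondo]
  result: [kikondo]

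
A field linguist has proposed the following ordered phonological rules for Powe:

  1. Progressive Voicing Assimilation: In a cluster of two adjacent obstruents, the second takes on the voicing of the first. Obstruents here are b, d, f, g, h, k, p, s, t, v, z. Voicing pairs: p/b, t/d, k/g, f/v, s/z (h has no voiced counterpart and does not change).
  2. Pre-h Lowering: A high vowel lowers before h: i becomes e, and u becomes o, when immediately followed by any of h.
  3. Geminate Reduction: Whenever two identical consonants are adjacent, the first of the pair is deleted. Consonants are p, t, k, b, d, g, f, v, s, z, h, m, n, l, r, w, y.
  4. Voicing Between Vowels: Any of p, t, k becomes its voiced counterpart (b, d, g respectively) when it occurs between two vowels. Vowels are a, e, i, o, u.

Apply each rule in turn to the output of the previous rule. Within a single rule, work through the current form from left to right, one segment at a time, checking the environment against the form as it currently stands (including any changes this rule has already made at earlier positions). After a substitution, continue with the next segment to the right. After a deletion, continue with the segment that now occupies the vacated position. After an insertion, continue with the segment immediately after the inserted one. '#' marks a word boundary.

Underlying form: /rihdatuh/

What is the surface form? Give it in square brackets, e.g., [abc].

1 Progressive Voicing Assimilation: [rihdatuh] → [rihtatuh]
2 Pre-h Lowering: [rihtatuh] → [rehtatoh]
3 Geminate Reduction: no change — [rehtatoh]
4 Voicing Between Vowels: [rehtatoh] → [rehtadoh]

[rehtadoh]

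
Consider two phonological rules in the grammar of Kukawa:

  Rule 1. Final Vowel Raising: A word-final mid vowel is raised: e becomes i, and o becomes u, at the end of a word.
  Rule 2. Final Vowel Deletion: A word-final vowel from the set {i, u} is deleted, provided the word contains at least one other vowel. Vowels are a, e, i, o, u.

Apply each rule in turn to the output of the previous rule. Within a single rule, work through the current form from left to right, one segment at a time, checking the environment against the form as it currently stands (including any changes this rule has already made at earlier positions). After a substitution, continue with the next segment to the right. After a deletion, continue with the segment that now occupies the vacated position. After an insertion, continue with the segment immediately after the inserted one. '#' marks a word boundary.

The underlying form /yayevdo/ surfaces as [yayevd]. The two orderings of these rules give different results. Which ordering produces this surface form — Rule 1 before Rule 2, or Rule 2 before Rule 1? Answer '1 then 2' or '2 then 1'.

Order 1 then 2:
  1 Final Vowel Raising: [yayevdo] → [yayevdu]
  2 Final Vowel Deletion: [yayevdu] → [yayevd]
  result: [yayevd]
Order 2 then 1:
  2 Final Vowel Deletion: no change — [yayevdo]
  1 Final Vowel Raising: [yayevdo] → [yayevdu]
  result: [yayevdu]

1 then 2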